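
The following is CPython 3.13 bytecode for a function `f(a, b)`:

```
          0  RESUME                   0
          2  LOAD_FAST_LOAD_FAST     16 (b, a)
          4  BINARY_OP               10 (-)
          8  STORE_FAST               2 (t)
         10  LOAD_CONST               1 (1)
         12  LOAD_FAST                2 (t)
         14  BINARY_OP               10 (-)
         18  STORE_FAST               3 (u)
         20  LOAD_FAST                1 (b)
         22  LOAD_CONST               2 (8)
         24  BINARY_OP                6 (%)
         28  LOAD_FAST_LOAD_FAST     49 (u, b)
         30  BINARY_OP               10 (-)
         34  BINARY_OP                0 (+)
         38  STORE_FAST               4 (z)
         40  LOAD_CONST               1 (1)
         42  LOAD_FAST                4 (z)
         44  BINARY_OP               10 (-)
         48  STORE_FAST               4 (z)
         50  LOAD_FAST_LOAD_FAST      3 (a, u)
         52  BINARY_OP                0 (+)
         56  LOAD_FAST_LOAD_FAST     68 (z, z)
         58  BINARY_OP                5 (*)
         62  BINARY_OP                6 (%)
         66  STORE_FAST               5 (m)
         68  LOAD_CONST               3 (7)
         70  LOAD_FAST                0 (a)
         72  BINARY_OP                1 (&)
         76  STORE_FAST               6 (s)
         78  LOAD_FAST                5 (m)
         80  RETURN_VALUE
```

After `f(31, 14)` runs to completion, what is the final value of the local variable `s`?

7

LOAD_FAST_LOAD_FAST b,a → push 14,31. Stack: [14, 31]
BINARY_OP - → 14 - 31 = -17. Stack: [-17]
STORE_FAST t → t=-17. Stack: []
LOAD_CONST → push 1. Stack: [1]
LOAD_FAST t → push -17. Stack: [1, -17]
BINARY_OP - → 1 - -17 = 18. Stack: [18]
STORE_FAST u → u=18. Stack: []
LOAD_FAST b → push 14. Stack: [14]
LOAD_CONST → push 8. Stack: [14, 8]
BINARY_OP % → 14 % 8 = 6. Stack: [6]
LOAD_FAST_LOAD_FAST u,b → push 18,14. Stack: [6, 18, 14]
BINARY_OP - → 18 - 14 = 4. Stack: [6, 4]
BINARY_OP + → 6 + 4 = 10. Stack: [10]
STORE_FAST z → z=10. Stack: []
LOAD_CONST → push 1. Stack: [1]
LOAD_FAST z → push 10. Stack: [1, 10]
BINARY_OP - → 1 - 10 = -9. Stack: [-9]
STORE_FAST z → z=-9. Stack: []
LOAD_FAST_LOAD_FAST a,u → push 31,18. Stack: [31, 18]
BINARY_OP + → 31 + 18 = 49. Stack: [49]
LOAD_FAST_LOAD_FAST z,z → push -9,-9. Stack: [49, -9, -9]
BINARY_OP * → -9 * -9 = 81. Stack: [49, 81]
BINARY_OP % → 49 % 81 = 49. Stack: [49]
STORE_FAST m → m=49. Stack: []
LOAD_CONST → push 7. Stack: [7]
LOAD_FAST a → push 31. Stack: [7, 31]
BINARY_OP & → 7 & 31 = 7. Stack: [7]
STORE_FAST s → s=7. Stack: []
LOAD_FAST m → push 49. Stack: [49]
RETURN_VALUE → return 49.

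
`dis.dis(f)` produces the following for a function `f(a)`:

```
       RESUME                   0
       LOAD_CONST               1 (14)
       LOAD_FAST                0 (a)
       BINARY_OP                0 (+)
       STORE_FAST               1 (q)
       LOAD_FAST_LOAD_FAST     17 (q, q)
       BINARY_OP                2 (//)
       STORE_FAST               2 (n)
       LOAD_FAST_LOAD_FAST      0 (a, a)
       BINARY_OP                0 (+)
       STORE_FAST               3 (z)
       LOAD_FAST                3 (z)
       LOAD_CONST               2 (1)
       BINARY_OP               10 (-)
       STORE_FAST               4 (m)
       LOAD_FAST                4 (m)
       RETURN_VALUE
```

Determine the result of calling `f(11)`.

21

LOAD_CONST → push 14. Stack: [14]
LOAD_FAST a → push 11. Stack: [14, 11]
BINARY_OP + → 14 + 11 = 25. Stack: [25]
STORE_FAST q → q=25. Stack: []
LOAD_FAST_LOAD_FAST q,q → push 25,25. Stack: [25, 25]
BINARY_OP // → 25 // 25 = 1. Stack: [1]
STORE_FAST n → n=1. Stack: []
LOAD_FAST_LOAD_FAST a,a → push 11,11. Stack: [11, 11]
BINARY_OP + → 11 + 11 = 22. Stack: [22]
STORE_FAST z → z=22. Stack: []
LOAD_FAST z → push 22. Stack: [22]
LOAD_CONST → push 1. Stack: [22, 1]
BINARY_OP - → 22 - 1 = 21. Stack: [21]
STORE_FAST m → m=21. Stack: []
LOAD_FAST m → push 21. Stack: [21]
RETURN_VALUE → return 21.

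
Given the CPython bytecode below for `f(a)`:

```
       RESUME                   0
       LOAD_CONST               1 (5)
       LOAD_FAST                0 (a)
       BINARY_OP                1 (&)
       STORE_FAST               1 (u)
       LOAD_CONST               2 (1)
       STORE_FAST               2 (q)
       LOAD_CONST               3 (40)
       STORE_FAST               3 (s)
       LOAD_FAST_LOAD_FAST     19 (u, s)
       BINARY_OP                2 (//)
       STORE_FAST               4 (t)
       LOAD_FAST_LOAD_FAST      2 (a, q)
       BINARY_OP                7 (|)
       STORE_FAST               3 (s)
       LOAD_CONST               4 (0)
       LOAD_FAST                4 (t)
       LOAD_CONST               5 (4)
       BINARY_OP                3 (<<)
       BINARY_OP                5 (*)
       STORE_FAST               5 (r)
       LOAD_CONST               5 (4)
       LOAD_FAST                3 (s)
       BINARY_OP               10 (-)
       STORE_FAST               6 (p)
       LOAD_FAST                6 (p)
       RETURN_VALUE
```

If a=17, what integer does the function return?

-13

LOAD_CONST → push 5. Stack: [5]
LOAD_FAST a → push 17. Stack: [5, 17]
BINARY_OP & → 5 & 17 = 1. Stack: [1]
STORE_FAST u → u=1. Stack: []
LOAD_CONST → push 1. Stack: [1]
STORE_FAST q → q=1. Stack: []
LOAD_CONST → push 40. Stack: [40]
STORE_FAST s → s=40. Stack: []
LOAD_FAST_LOAD_FAST u,s → push 1,40. Stack: [1, 40]
BINARY_OP // → 1 // 40 = 0. Stack: [0]
STORE_FAST t → t=0. Stack: []
LOAD_FAST_LOAD_FAST a,q → push 17,1. Stack: [17, 1]
BINARY_OP | → 17 | 1 = 17. Stack: [17]
STORE_FAST s → s=17. Stack: []
LOAD_CONST → push 0. Stack: [0]
LOAD_FAST t → push 0. Stack: [0, 0]
LOAD_CONST → push 4. Stack: [0, 0, 4]
BINARY_OP << → 0 << 4 = 0. Stack: [0, 0]
BINARY_OP * → 0 * 0 = 0. Stack: [0]
STORE_FAST r → r=0. Stack: []
LOAD_CONST → push 4. Stack: [4]
LOAD_FAST s → push 17. Stack: [4, 17]
BINARY_OP - → 4 - 17 = -13. Stack: [-13]
STORE_FAST p → p=-13. Stack: []
LOAD_FAST p → push -13. Stack: [-13]
RETURN_VALUE → return -13.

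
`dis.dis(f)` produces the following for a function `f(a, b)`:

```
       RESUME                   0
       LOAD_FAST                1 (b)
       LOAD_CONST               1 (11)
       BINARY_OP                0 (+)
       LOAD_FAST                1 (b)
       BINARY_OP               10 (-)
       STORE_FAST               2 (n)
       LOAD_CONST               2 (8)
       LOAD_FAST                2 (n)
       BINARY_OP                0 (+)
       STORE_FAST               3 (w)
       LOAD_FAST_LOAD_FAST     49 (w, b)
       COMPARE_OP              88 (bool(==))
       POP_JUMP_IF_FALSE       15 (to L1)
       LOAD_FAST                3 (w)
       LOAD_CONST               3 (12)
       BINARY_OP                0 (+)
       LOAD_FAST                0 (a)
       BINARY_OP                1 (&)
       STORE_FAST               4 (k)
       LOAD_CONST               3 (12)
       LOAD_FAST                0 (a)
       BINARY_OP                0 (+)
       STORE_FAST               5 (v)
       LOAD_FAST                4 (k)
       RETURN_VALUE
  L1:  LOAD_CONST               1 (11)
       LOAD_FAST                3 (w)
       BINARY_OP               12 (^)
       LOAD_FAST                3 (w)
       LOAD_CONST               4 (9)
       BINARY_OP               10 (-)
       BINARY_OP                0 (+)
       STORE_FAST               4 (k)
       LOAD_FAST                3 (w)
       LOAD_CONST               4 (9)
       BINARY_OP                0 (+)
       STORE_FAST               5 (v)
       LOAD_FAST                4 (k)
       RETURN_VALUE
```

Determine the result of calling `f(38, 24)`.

LOAD_FAST b → push 24. Stack: [24]
LOAD_CONST → push 11. Stack: [24, 11]
BINARY_OP + → 24 + 11 = 35. Stack: [35]
LOAD_FAST b → push 24. Stack: [35, 24]
BINARY_OP - → 35 - 24 = 11. Stack: [11]
STORE_FAST n → n=11. Stack: []
LOAD_CONST → push 8. Stack: [8]
LOAD_FAST n → push 11. Stack: [8, 11]
BINARY_OP + → 8 + 11 = 19. Stack: [19]
STORE_FAST w → w=19. Stack: []
LOAD_FAST_LOAD_FAST w,b → push 19,24. Stack: [19, 24]
COMPARE_OP bool(==) → 19 vs 24 = False. Stack: [False]
POP_JUMP_IF_FALSE → pop False; jump. Stack: []
LOAD_CONST → push 11. Stack: [11]
LOAD_FAST w → push 19. Stack: [11, 19]
BINARY_OP ^ → 11 ^ 19 = 24. Stack: [24]
LOAD_FAST w → push 19. Stack: [24, 19]
LOAD_CONST → push 9. Stack: [24, 19, 9]
BINARY_OP - → 19 - 9 = 10. Stack: [24, 10]
BINARY_OP + → 24 + 10 = 34. Stack: [34]
STORE_FAST k → k=34. Stack: []
LOAD_FAST w → push 19. Stack: [19]
LOAD_CONST → push 9. Stack: [19, 9]
BINARY_OP + → 19 + 9 = 28. Stack: [28]
STORE_FAST v → v=28. Stack: []
LOAD_FAST k → push 34. Stack: [34]
RETURN_VALUE → return 34.

34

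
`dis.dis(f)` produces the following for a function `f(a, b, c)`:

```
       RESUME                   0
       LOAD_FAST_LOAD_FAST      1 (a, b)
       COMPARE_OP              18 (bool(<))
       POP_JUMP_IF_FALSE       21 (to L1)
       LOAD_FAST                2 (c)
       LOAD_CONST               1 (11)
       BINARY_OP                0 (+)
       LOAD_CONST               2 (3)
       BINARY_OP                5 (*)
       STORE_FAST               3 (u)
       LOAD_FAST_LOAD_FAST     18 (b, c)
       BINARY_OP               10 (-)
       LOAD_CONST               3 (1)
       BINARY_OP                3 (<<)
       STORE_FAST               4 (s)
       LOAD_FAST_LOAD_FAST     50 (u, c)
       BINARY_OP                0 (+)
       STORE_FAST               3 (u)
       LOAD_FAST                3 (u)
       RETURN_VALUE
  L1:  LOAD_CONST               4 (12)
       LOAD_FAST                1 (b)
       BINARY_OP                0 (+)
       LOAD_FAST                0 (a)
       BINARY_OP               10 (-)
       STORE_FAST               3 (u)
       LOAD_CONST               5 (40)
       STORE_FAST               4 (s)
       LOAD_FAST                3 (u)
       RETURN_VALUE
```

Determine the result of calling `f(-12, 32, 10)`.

73

LOAD_FAST_LOAD_FAST a,b → push -12,32. Stack: [-12, 32]
COMPARE_OP bool(<) → -12 vs 32 = True. Stack: [True]
POP_JUMP_IF_FALSE → pop True; no jump. Stack: []
LOAD_FAST c → push 10. Stack: [10]
LOAD_CONST → push 11. Stack: [10, 11]
BINARY_OP + → 10 + 11 = 21. Stack: [21]
LOAD_CONST → push 3. Stack: [21, 3]
BINARY_OP * → 21 * 3 = 63. Stack: [63]
STORE_FAST u → u=63. Stack: []
LOAD_FAST_LOAD_FAST b,c → push 32,10. Stack: [32, 10]
BINARY_OP - → 32 - 10 = 22. Stack: [22]
LOAD_CONST → push 1. Stack: [22, 1]
BINARY_OP << → 22 << 1 = 44. Stack: [44]
STORE_FAST s → s=44. Stack: []
LOAD_FAST_LOAD_FAST u,c → push 63,10. Stack: [63, 10]
BINARY_OP + → 63 + 10 = 73. Stack: [73]
STORE_FAST u → u=73. Stack: []
LOAD_FAST u → push 73. Stack: [73]
RETURN_VALUE → return 73.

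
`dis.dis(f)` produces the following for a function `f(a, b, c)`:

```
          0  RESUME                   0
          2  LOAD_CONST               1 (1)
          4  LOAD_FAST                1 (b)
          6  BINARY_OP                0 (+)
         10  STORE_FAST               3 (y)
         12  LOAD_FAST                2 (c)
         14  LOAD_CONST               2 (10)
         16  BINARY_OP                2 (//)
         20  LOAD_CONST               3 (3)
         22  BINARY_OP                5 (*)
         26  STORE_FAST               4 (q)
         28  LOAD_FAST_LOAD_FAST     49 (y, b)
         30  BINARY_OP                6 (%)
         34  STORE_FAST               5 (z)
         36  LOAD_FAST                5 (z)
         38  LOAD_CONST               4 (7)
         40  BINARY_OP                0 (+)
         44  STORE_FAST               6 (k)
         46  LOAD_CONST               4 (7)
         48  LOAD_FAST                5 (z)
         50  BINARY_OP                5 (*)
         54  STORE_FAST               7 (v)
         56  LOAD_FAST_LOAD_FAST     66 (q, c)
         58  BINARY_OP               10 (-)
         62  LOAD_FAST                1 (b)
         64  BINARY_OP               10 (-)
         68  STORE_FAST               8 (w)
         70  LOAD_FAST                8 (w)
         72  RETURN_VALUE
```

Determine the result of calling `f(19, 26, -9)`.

LOAD_CONST → push 1. Stack: [1]
LOAD_FAST b → push 26. Stack: [1, 26]
BINARY_OP + → 1 + 26 = 27. Stack: [27]
STORE_FAST y → y=27. Stack: []
LOAD_FAST c → push -9. Stack: [-9]
LOAD_CONST → push 10. Stack: [-9, 10]
BINARY_OP // → -9 // 10 = -1. Stack: [-1]
LOAD_CONST → push 3. Stack: [-1, 3]
BINARY_OP * → -1 * 3 = -3. Stack: [-3]
STORE_FAST q → q=-3. Stack: []
LOAD_FAST_LOAD_FAST y,b → push 27,26. Stack: [27, 26]
BINARY_OP % → 27 % 26 = 1. Stack: [1]
STORE_FAST z → z=1. Stack: []
LOAD_FAST z → push 1. Stack: [1]
LOAD_CONST → push 7. Stack: [1, 7]
BINARY_OP + → 1 + 7 = 8. Stack: [8]
STORE_FAST k → k=8. Stack: []
LOAD_CONST → push 7. Stack: [7]
LOAD_FAST z → push 1. Stack: [7, 1]
BINARY_OP * → 7 * 1 = 7. Stack: [7]
STORE_FAST v → v=7. Stack: []
LOAD_FAST_LOAD_FAST q,c → push -3,-9. Stack: [-3, -9]
BINARY_OP - → -3 - -9 = 6. Stack: [6]
LOAD_FAST b → push 26. Stack: [6, 26]
BINARY_OP - → 6 - 26 = -20. Stack: [-20]
STORE_FAST w → w=-20. Stack: []
LOAD_FAST w → push -20. Stack: [-20]
RETURN_VALUE → return -20.

-20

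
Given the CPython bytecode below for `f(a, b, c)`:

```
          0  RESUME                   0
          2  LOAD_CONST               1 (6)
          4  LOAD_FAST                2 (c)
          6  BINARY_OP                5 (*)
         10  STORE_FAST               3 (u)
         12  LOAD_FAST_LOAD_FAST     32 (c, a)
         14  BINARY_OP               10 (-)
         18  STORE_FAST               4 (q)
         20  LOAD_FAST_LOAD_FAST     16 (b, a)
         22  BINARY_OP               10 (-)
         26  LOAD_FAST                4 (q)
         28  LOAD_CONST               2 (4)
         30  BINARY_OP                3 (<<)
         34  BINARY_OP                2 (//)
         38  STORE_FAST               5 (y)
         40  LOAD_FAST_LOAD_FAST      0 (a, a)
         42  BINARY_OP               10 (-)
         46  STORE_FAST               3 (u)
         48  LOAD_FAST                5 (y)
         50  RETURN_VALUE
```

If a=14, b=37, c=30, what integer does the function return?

0

LOAD_CONST → push 6. Stack: [6]
LOAD_FAST c → push 30. Stack: [6, 30]
BINARY_OP * → 6 * 30 = 180. Stack: [180]
STORE_FAST u → u=180. Stack: []
LOAD_FAST_LOAD_FAST c,a → push 30,14. Stack: [30, 14]
BINARY_OP - → 30 - 14 = 16. Stack: [16]
STORE_FAST q → q=16. Stack: []
LOAD_FAST_LOAD_FAST b,a → push 37,14. Stack: [37, 14]
BINARY_OP - → 37 - 14 = 23. Stack: [23]
LOAD_FAST q → push 16. Stack: [23, 16]
LOAD_CONST → push 4. Stack: [23, 16, 4]
BINARY_OP << → 16 << 4 = 256. Stack: [23, 256]
BINARY_OP // → 23 // 256 = 0. Stack: [0]
STORE_FAST y → y=0. Stack: []
LOAD_FAST_LOAD_FAST a,a → push 14,14. Stack: [14, 14]
BINARY_OP - → 14 - 14 = 0. Stack: [0]
STORE_FAST u → u=0. Stack: []
LOAD_FAST y → push 0. Stack: [0]
RETURN_VALUE → return 0.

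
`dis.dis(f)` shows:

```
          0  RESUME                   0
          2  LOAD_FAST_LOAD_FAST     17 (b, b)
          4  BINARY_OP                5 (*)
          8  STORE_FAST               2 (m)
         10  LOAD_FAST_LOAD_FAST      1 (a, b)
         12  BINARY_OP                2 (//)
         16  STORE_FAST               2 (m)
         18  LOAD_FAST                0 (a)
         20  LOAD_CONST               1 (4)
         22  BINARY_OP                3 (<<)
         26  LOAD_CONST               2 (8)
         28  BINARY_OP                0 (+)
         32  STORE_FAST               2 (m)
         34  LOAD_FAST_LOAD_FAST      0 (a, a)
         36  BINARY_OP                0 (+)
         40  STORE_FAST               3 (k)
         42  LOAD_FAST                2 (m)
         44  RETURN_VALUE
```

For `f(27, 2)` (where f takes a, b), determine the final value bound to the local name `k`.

LOAD_FAST_LOAD_FAST b,b → push 2,2. Stack: [2, 2]
BINARY_OP * → 2 * 2 = 4. Stack: [4]
STORE_FAST m → m=4. Stack: []
LOAD_FAST_LOAD_FAST a,b → push 27,2. Stack: [27, 2]
BINARY_OP // → 27 // 2 = 13. Stack: [13]
STORE_FAST m → m=13. Stack: []
LOAD_FAST a → push 27. Stack: [27]
LOAD_CONST → push 4. Stack: [27, 4]
BINARY_OP << → 27 << 4 = 432. Stack: [432]
LOAD_CONST → push 8. Stack: [432, 8]
BINARY_OP + → 432 + 8 = 440. Stack: [440]
STORE_FAST m → m=440. Stack: []
LOAD_FAST_LOAD_FAST a,a → push 27,27. Stack: [27, 27]
BINARY_OP + → 27 + 27 = 54. Stack: [54]
STORE_FAST k → k=54. Stack: []
LOAD_FAST m → push 440. Stack: [440]
RETURN_VALUE → return 440.

54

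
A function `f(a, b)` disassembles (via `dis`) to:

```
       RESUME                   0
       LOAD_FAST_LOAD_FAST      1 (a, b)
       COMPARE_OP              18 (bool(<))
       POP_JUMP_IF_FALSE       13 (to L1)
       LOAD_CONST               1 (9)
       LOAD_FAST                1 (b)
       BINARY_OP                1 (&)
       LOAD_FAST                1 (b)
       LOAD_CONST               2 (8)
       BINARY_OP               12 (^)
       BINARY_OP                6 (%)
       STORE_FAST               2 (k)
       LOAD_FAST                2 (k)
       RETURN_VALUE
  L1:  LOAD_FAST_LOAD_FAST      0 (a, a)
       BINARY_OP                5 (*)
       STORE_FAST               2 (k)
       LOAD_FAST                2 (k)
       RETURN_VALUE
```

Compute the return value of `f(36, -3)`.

1296

LOAD_FAST_LOAD_FAST a,b → push 36,-3. Stack: [36, -3]
COMPARE_OP bool(<) → 36 vs -3 = False. Stack: [False]
POP_JUMP_IF_FALSE → pop False; jump. Stack: []
LOAD_FAST_LOAD_FAST a,a → push 36,36. Stack: [36, 36]
BINARY_OP * → 36 * 36 = 1296. Stack: [1296]
STORE_FAST k → k=1296. Stack: []
LOAD_FAST k → push 1296. Stack: [1296]
RETURN_VALUE → return 1296.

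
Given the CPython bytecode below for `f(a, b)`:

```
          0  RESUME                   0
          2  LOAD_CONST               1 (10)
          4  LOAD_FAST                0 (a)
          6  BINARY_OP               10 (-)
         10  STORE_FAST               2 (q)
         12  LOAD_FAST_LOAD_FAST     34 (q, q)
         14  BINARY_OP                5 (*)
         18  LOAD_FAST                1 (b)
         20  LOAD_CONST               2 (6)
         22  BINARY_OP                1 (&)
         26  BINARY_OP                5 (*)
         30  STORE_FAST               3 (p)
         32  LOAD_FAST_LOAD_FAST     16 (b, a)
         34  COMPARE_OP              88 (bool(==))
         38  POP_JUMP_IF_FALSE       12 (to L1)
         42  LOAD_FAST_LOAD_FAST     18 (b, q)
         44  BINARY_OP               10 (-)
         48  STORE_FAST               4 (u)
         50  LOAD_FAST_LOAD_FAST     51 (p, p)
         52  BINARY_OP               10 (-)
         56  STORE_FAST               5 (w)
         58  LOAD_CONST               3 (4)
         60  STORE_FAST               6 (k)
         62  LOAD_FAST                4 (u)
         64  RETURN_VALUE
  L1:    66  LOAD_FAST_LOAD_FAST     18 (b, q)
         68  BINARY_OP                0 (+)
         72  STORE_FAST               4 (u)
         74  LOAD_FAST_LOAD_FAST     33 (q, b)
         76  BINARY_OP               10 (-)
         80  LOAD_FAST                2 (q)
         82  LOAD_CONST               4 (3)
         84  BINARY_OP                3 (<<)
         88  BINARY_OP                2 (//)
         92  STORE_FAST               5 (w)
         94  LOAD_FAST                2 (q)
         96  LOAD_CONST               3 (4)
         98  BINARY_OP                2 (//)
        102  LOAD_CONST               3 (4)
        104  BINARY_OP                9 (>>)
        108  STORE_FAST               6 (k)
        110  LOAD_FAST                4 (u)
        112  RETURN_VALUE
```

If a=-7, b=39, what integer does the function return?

LOAD_CONST → push 10. Stack: [10]
LOAD_FAST a → push -7. Stack: [10, -7]
BINARY_OP - → 10 - -7 = 17. Stack: [17]
STORE_FAST q → q=17. Stack: []
LOAD_FAST_LOAD_FAST q,q → push 17,17. Stack: [17, 17]
BINARY_OP * → 17 * 17 = 289. Stack: [289]
LOAD_FAST b → push 39. Stack: [289, 39]
LOAD_CONST → push 6. Stack: [289, 39, 6]
BINARY_OP & → 39 & 6 = 6. Stack: [289, 6]
BINARY_OP * → 289 * 6 = 1734. Stack: [1734]
STORE_FAST p → p=1734. Stack: []
LOAD_FAST_LOAD_FAST b,a → push 39,-7. Stack: [39, -7]
COMPARE_OP bool(==) → 39 vs -7 = False. Stack: [False]
POP_JUMP_IF_FALSE → pop False; jump. Stack: []
LOAD_FAST_LOAD_FAST b,q → push 39,17. Stack: [39, 17]
BINARY_OP + → 39 + 17 = 56. Stack: [56]
STORE_FAST u → u=56. Stack: []
LOAD_FAST_LOAD_FAST q,b → push 17,39. Stack: [17, 39]
BINARY_OP - → 17 - 39 = -22. Stack: [-22]
LOAD_FAST q → push 17. Stack: [-22, 17]
LOAD_CONST → push 3. Stack: [-22, 17, 3]
BINARY_OP << → 17 << 3 = 136. Stack: [-22, 136]
BINARY_OP // → -22 // 136 = -1. Stack: [-1]
STORE_FAST w → w=-1. Stack: []
LOAD_FAST q → push 17. Stack: [17]
LOAD_CONST → push 4. Stack: [17, 4]
BINARY_OP // → 17 // 4 = 4. Stack: [4]
LOAD_CONST → push 4. Stack: [4, 4]
BINARY_OP >> → 4 >> 4 = 0. Stack: [0]
STORE_FAST k → k=0. Stack: []
LOAD_FAST u → push 56. Stack: [56]
RETURN_VALUE → return 56.

56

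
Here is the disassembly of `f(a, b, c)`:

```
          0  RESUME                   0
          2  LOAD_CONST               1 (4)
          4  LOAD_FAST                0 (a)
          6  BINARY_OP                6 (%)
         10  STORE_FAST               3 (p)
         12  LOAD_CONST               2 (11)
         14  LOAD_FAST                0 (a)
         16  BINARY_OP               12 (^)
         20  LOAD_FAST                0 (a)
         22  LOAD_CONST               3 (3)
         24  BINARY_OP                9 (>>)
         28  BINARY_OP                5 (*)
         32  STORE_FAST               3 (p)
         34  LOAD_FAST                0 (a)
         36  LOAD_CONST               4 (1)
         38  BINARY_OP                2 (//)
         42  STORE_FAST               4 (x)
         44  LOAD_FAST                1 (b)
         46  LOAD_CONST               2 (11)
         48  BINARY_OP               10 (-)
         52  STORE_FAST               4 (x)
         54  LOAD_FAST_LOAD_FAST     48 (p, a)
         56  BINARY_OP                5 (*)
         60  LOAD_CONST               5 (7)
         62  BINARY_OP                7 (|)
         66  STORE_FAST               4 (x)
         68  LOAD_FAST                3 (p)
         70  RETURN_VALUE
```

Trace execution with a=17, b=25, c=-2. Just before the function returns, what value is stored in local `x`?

887

LOAD_CONST → push 4. Stack: [4]
LOAD_FAST a → push 17. Stack: [4, 17]
BINARY_OP % → 4 % 17 = 4. Stack: [4]
STORE_FAST p → p=4. Stack: []
LOAD_CONST → push 11. Stack: [11]
LOAD_FAST a → push 17. Stack: [11, 17]
BINARY_OP ^ → 11 ^ 17 = 26. Stack: [26]
LOAD_FAST a → push 17. Stack: [26, 17]
LOAD_CONST → push 3. Stack: [26, 17, 3]
BINARY_OP >> → 17 >> 3 = 2. Stack: [26, 2]
BINARY_OP * → 26 * 2 = 52. Stack: [52]
STORE_FAST p → p=52. Stack: []
LOAD_FAST a → push 17. Stack: [17]
LOAD_CONST → push 1. Stack: [17, 1]
BINARY_OP // → 17 // 1 = 17. Stack: [17]
STORE_FAST x → x=17. Stack: []
LOAD_FAST b → push 25. Stack: [25]
LOAD_CONST → push 11. Stack: [25, 11]
BINARY_OP - → 25 - 11 = 14. Stack: [14]
STORE_FAST x → x=14. Stack: []
LOAD_FAST_LOAD_FAST p,a → push 52,17. Stack: [52, 17]
BINARY_OP * → 52 * 17 = 884. Stack: [884]
LOAD_CONST → push 7. Stack: [884, 7]
BINARY_OP | → 884 | 7 = 887. Stack: [887]
STORE_FAST x → x=887. Stack: []
LOAD_FAST p → push 52. Stack: [52]
RETURN_VALUE → return 52.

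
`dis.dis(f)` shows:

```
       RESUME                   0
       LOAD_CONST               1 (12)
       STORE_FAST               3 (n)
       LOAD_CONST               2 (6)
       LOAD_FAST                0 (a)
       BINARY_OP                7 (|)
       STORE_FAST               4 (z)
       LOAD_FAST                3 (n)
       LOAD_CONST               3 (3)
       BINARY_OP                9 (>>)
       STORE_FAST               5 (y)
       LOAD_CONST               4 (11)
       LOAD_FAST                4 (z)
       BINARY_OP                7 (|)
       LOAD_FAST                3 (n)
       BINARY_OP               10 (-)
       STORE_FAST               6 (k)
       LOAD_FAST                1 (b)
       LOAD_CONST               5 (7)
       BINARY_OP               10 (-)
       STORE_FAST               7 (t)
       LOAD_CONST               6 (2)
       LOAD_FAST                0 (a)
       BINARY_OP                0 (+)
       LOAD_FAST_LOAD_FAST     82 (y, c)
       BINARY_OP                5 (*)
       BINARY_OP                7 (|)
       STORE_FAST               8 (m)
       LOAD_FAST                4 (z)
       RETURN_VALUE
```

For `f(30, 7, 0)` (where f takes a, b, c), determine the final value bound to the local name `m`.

LOAD_CONST → push 12. Stack: [12]
STORE_FAST n → n=12. Stack: []
LOAD_CONST → push 6. Stack: [6]
LOAD_FAST a → push 30. Stack: [6, 30]
BINARY_OP | → 6 | 30 = 30. Stack: [30]
STORE_FAST z → z=30. Stack: []
LOAD_FAST n → push 12. Stack: [12]
LOAD_CONST → push 3. Stack: [12, 3]
BINARY_OP >> → 12 >> 3 = 1. Stack: [1]
STORE_FAST y → y=1. Stack: []
LOAD_CONST → push 11. Stack: [11]
LOAD_FAST z → push 30. Stack: [11, 30]
BINARY_OP | → 11 | 30 = 31. Stack: [31]
LOAD_FAST n → push 12. Stack: [31, 12]
BINARY_OP - → 31 - 12 = 19. Stack: [19]
STORE_FAST k → k=19. Stack: []
LOAD_FAST b → push 7. Stack: [7]
LOAD_CONST → push 7. Stack: [7, 7]
BINARY_OP - → 7 - 7 = 0. Stack: [0]
STORE_FAST t → t=0. Stack: []
LOAD_CONST → push 2. Stack: [2]
LOAD_FAST a → push 30. Stack: [2, 30]
BINARY_OP + → 2 + 30 = 32. Stack: [32]
LOAD_FAST_LOAD_FAST y,c → push 1,0. Stack: [32, 1, 0]
BINARY_OP * → 1 * 0 = 0. Stack: [32, 0]
BINARY_OP | → 32 | 0 = 32. Stack: [32]
STORE_FAST m → m=32. Stack: []
LOAD_FAST z → push 30. Stack: [30]
RETURN_VALUE → return 30.

32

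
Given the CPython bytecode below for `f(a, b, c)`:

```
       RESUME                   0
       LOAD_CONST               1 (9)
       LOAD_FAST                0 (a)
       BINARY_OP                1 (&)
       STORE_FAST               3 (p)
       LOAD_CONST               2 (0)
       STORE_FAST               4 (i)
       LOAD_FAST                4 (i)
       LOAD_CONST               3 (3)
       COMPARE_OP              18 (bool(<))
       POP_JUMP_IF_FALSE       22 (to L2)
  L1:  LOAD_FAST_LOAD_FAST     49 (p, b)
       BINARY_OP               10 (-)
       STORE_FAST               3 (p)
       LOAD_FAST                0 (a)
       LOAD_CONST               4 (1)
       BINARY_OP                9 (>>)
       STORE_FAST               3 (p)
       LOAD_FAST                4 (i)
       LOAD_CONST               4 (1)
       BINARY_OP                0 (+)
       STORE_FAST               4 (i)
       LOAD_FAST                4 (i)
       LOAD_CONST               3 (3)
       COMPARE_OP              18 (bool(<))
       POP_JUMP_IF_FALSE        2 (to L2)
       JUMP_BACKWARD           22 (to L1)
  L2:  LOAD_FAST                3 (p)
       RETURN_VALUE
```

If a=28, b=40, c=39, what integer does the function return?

LOAD_CONST → push 9. Stack: [9]
LOAD_FAST a → push 28. Stack: [9, 28]
BINARY_OP & → 9 & 28 = 8. Stack: [8]
STORE_FAST p → p=8. Stack: []
LOAD_CONST → push 0. Stack: [0]
STORE_FAST i → i=0. Stack: []
LOAD_FAST i → push 0. Stack: [0]
LOAD_CONST → push 3. Stack: [0, 3]
COMPARE_OP bool(<) → 0 vs 3 = True. Stack: [True]
POP_JUMP_IF_FALSE → pop True; no jump. Stack: []
LOAD_FAST_LOAD_FAST p,b → push 8,40. Stack: [8, 40]
BINARY_OP - → 8 - 40 = -32. Stack: [-32]
STORE_FAST p → p=-32. Stack: []
LOAD_FAST a → push 28. Stack: [28]
LOAD_CONST → push 1. Stack: [28, 1]
BINARY_OP >> → 28 >> 1 = 14. Stack: [14]
STORE_FAST p → p=14. Stack: []
LOAD_FAST i → push 0. Stack: [0]
LOAD_CONST → push 1. Stack: [0, 1]
BINARY_OP + → 0 + 1 = 1. Stack: [1]
STORE_FAST i → i=1. Stack: []
LOAD_FAST i → push 1. Stack: [1]
LOAD_CONST → push 3. Stack: [1, 3]
COMPARE_OP bool(<) → 1 vs 3 = True. Stack: [True]
POP_JUMP_IF_FALSE → pop True; no jump. Stack: []
LOAD_FAST_LOAD_FAST p,b → push 14,40. Stack: [14, 40]
BINARY_OP - → 14 - 40 = -26. Stack: [-26]
STORE_FAST p → p=-26. Stack: []
LOAD_FAST a → push 28. Stack: [28]
LOAD_CONST → push 1. Stack: [28, 1]
BINARY_OP >> → 28 >> 1 = 14. Stack: [14]
STORE_FAST p → p=14. Stack: []
LOAD_FAST i → push 1. Stack: [1]
LOAD_CONST → push 1. Stack: [1, 1]
BINARY_OP + → 1 + 1 = 2. Stack: [2]
STORE_FAST i → i=2. Stack: []
LOAD_FAST i → push 2. Stack: [2]
LOAD_CONST → push 3. Stack: [2, 3]
COMPARE_OP bool(<) → 2 vs 3 = True. Stack: [True]
POP_JUMP_IF_FALSE → pop True; no jump. Stack: []
LOAD_FAST_LOAD_FAST p,b → push 14,40. Stack: [14, 40]
BINARY_OP - → 14 - 40 = -26. Stack: [-26]
STORE_FAST p → p=-26. Stack: []
LOAD_FAST a → push 28. Stack: [28]
LOAD_CONST → push 1. Stack: [28, 1]
BINARY_OP >> → 28 >> 1 = 14. Stack: [14]
STORE_FAST p → p=14. Stack: []
LOAD_FAST i → push 2. Stack: [2]
LOAD_CONST → push 1. Stack: [2, 1]
BINARY_OP + → 2 + 1 = 3. Stack: [3]
STORE_FAST i → i=3. Stack: []
LOAD_FAST i → push 3. Stack: [3]
LOAD_CONST → push 3. Stack: [3, 3]
COMPARE_OP bool(<) → 3 vs 3 = False. Stack: [False]
POP_JUMP_IF_FALSE → pop False; jump. Stack: []
LOAD_FAST p → push 14. Stack: [14]
RETURN_VALUE → return 14.

14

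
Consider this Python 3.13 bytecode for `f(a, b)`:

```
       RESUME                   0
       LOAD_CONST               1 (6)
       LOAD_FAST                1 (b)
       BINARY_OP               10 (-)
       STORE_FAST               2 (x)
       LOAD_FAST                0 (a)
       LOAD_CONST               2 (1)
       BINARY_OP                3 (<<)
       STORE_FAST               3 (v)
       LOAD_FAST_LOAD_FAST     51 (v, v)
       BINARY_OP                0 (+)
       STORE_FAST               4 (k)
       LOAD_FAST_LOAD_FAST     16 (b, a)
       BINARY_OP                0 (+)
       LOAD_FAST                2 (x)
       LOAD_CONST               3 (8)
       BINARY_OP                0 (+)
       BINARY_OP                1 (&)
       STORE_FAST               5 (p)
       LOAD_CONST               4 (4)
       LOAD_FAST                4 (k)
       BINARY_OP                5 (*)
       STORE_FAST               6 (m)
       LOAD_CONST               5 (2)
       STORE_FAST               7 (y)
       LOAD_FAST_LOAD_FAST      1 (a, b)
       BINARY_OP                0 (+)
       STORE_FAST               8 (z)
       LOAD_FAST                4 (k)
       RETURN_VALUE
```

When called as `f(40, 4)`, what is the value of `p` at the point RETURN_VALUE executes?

LOAD_CONST → push 6. Stack: [6]
LOAD_FAST b → push 4. Stack: [6, 4]
BINARY_OP - → 6 - 4 = 2. Stack: [2]
STORE_FAST x → x=2. Stack: []
LOAD_FAST a → push 40. Stack: [40]
LOAD_CONST → push 1. Stack: [40, 1]
BINARY_OP << → 40 << 1 = 80. Stack: [80]
STORE_FAST v → v=80. Stack: []
LOAD_FAST_LOAD_FAST v,v → push 80,80. Stack: [80, 80]
BINARY_OP + → 80 + 80 = 160. Stack: [160]
STORE_FAST k → k=160. Stack: []
LOAD_FAST_LOAD_FAST b,a → push 4,40. Stack: [4, 40]
BINARY_OP + → 4 + 40 = 44. Stack: [44]
LOAD_FAST x → push 2. Stack: [44, 2]
LOAD_CONST → push 8. Stack: [44, 2, 8]
BINARY_OP + → 2 + 8 = 10. Stack: [44, 10]
BINARY_OP & → 44 & 10 = 8. Stack: [8]
STORE_FAST p → p=8. Stack: []
LOAD_CONST → push 4. Stack: [4]
LOAD_FAST k → push 160. Stack: [4, 160]
BINARY_OP * → 4 * 160 = 640. Stack: [640]
STORE_FAST m → m=640. Stack: []
LOAD_CONST → push 2. Stack: [2]
STORE_FAST y → y=2. Stack: []
LOAD_FAST_LOAD_FAST a,b → push 40,4. Stack: [40, 4]
BINARY_OP + → 40 + 4 = 44. Stack: [44]
STORE_FAST z → z=44. Stack: []
LOAD_FAST k → push 160. Stack: [160]
RETURN_VALUE → return 160.

8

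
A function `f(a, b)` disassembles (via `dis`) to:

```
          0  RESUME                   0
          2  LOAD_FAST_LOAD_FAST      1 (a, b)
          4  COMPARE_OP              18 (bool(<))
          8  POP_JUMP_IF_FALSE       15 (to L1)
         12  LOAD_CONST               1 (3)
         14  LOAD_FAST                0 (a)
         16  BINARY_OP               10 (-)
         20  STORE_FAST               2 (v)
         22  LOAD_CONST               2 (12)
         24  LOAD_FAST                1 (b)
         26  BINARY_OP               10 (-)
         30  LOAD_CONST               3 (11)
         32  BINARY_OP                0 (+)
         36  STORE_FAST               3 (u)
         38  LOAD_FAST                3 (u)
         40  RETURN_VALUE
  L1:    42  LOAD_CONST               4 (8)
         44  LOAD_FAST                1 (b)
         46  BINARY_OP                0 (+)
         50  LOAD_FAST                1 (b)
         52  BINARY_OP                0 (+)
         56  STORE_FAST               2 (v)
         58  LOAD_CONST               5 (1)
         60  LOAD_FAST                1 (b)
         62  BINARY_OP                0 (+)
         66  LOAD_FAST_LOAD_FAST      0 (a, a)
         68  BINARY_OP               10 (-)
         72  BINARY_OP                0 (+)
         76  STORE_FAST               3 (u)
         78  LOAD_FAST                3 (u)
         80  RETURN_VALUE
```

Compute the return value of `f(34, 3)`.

4

LOAD_FAST_LOAD_FAST a,b → push 34,3. Stack: [34, 3]
COMPARE_OP bool(<) → 34 vs 3 = False. Stack: [False]
POP_JUMP_IF_FALSE → pop False; jump. Stack: []
LOAD_CONST → push 8. Stack: [8]
LOAD_FAST b → push 3. Stack: [8, 3]
BINARY_OP + → 8 + 3 = 11. Stack: [11]
LOAD_FAST b → push 3. Stack: [11, 3]
BINARY_OP + → 11 + 3 = 14. Stack: [14]
STORE_FAST v → v=14. Stack: []
LOAD_CONST → push 1. Stack: [1]
LOAD_FAST b → push 3. Stack: [1, 3]
BINARY_OP + → 1 + 3 = 4. Stack: [4]
LOAD_FAST_LOAD_FAST a,a → push 34,34. Stack: [4, 34, 34]
BINARY_OP - → 34 - 34 = 0. Stack: [4, 0]
BINARY_OP + → 4 + 0 = 4. Stack: [4]
STORE_FAST u → u=4. Stack: []
LOAD_FAST u → push 4. Stack: [4]
RETURN_VALUE → return 4.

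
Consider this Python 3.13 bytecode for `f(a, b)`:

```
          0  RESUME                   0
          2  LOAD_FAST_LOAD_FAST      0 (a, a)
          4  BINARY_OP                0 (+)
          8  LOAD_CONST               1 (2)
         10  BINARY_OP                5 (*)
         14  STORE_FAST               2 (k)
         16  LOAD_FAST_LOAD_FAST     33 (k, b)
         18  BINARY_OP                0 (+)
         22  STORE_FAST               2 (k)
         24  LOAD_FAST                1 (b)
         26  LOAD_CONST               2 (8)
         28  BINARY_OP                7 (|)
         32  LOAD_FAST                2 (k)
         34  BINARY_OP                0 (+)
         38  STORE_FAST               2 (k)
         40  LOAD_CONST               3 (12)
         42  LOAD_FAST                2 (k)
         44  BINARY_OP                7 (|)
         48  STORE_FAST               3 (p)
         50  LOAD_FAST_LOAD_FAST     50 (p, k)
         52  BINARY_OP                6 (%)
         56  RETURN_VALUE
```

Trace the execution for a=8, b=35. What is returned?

LOAD_FAST_LOAD_FAST a,a → push 8,8. Stack: [8, 8]
BINARY_OP + → 8 + 8 = 16. Stack: [16]
LOAD_CONST → push 2. Stack: [16, 2]
BINARY_OP * → 16 * 2 = 32. Stack: [32]
STORE_FAST k → k=32. Stack: []
LOAD_FAST_LOAD_FAST k,b → push 32,35. Stack: [32, 35]
BINARY_OP + → 32 + 35 = 67. Stack: [67]
STORE_FAST k → k=67. Stack: []
LOAD_FAST b → push 35. Stack: [35]
LOAD_CONST → push 8. Stack: [35, 8]
BINARY_OP | → 35 | 8 = 43. Stack: [43]
LOAD_FAST k → push 67. Stack: [43, 67]
BINARY_OP + → 43 + 67 = 110. Stack: [110]
STORE_FAST k → k=110. Stack: []
LOAD_CONST → push 12. Stack: [12]
LOAD_FAST k → push 110. Stack: [12, 110]
BINARY_OP | → 12 | 110 = 110. Stack: [110]
STORE_FAST p → p=110. Stack: []
LOAD_FAST_LOAD_FAST p,k → push 110,110. Stack: [110, 110]
BINARY_OP % → 110 % 110 = 0. Stack: [0]
RETURN_VALUE → return 0.

0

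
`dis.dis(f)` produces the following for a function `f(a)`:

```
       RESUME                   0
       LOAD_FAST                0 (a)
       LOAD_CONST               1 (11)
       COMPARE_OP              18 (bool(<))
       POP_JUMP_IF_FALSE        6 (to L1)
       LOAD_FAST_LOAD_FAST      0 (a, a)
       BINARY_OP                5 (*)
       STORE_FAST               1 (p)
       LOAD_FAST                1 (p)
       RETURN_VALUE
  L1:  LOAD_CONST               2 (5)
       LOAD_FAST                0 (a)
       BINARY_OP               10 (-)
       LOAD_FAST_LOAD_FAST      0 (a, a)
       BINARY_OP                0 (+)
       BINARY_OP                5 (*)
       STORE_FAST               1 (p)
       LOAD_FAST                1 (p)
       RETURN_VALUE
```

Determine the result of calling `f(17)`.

LOAD_FAST a → push 17. Stack: [17]
LOAD_CONST → push 11. Stack: [17, 11]
COMPARE_OP bool(<) → 17 vs 11 = False. Stack: [False]
POP_JUMP_IF_FALSE → pop False; jump. Stack: []
LOAD_CONST → push 5. Stack: [5]
LOAD_FAST a → push 17. Stack: [5, 17]
BINARY_OP - → 5 - 17 = -12. Stack: [-12]
LOAD_FAST_LOAD_FAST a,a → push 17,17. Stack: [-12, 17, 17]
BINARY_OP + → 17 + 17 = 34. Stack: [-12, 34]
BINARY_OP * → -12 * 34 = -408. Stack: [-408]
STORE_FAST p → p=-408. Stack: []
LOAD_FAST p → push -408. Stack: [-408]
RETURN_VALUE → return -408.

-408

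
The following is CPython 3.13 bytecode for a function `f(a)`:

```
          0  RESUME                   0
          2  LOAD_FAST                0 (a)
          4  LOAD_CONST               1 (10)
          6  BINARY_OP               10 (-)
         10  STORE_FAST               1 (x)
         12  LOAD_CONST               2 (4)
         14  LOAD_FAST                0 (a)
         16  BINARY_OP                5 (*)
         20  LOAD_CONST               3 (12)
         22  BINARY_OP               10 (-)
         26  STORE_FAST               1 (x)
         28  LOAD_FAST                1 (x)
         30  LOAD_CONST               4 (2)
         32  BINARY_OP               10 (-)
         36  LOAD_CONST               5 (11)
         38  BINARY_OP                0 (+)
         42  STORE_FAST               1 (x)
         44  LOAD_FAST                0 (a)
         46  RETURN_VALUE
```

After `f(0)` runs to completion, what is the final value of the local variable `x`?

LOAD_FAST a → push 0. Stack: [0]
LOAD_CONST → push 10. Stack: [0, 10]
BINARY_OP - → 0 - 10 = -10. Stack: [-10]
STORE_FAST x → x=-10. Stack: []
LOAD_CONST → push 4. Stack: [4]
LOAD_FAST a → push 0. Stack: [4, 0]
BINARY_OP * → 4 * 0 = 0. Stack: [0]
LOAD_CONST → push 12. Stack: [0, 12]
BINARY_OP - → 0 - 12 = -12. Stack: [-12]
STORE_FAST x → x=-12. Stack: []
LOAD_FAST x → push -12. Stack: [-12]
LOAD_CONST → push 2. Stack: [-12, 2]
BINARY_OP - → -12 - 2 = -14. Stack: [-14]
LOAD_CONST → push 11. Stack: [-14, 11]
BINARY_OP + → -14 + 11 = -3. Stack: [-3]
STORE_FAST x → x=-3. Stack: []
LOAD_FAST a → push 0. Stack: [0]
RETURN_VALUE → return 0.

-3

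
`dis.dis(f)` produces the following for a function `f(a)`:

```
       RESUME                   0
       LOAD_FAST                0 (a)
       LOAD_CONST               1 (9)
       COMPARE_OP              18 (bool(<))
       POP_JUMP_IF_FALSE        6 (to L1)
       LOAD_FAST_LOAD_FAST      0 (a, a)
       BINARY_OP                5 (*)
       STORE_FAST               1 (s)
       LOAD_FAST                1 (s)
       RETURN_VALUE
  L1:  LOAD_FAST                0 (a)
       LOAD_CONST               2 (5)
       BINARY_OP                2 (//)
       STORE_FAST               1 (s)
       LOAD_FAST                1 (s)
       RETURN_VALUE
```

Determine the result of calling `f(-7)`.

LOAD_FAST a → push -7. Stack: [-7]
LOAD_CONST → push 9. Stack: [-7, 9]
COMPARE_OP bool(<) → -7 vs 9 = True. Stack: [True]
POP_JUMP_IF_FALSE → pop True; no jump. Stack: []
LOAD_FAST_LOAD_FAST a,a → push -7,-7. Stack: [-7, -7]
BINARY_OP * → -7 * -7 = 49. Stack: [49]
STORE_FAST s → s=49. Stack: []
LOAD_FAST s → push 49. Stack: [49]
RETURN_VALUE → return 49.

49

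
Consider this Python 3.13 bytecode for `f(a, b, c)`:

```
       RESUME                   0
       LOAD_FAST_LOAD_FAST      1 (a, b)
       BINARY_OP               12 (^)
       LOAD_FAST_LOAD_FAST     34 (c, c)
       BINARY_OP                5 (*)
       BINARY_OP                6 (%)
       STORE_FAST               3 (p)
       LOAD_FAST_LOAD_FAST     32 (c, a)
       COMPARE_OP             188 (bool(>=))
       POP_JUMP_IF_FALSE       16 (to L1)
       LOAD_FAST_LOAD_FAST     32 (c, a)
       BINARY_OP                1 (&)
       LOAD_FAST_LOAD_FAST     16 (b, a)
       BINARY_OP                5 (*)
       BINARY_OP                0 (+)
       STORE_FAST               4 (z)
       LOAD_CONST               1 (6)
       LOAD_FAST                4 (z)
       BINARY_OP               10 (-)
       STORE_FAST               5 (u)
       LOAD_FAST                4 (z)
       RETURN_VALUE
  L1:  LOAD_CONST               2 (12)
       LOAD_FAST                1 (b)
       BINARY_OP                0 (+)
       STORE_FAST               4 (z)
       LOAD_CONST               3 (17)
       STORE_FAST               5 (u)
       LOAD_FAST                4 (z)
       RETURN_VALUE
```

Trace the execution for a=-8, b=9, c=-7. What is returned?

-80

LOAD_FAST_LOAD_FAST a,b → push -8,9. Stack: [-8, 9]
BINARY_OP ^ → -8 ^ 9 = -15. Stack: [-15]
LOAD_FAST_LOAD_FAST c,c → push -7,-7. Stack: [-15, -7, -7]
BINARY_OP * → -7 * -7 = 49. Stack: [-15, 49]
BINARY_OP % → -15 % 49 = 34. Stack: [34]
STORE_FAST p → p=34. Stack: []
LOAD_FAST_LOAD_FAST c,a → push -7,-8. Stack: [-7, -8]
COMPARE_OP bool(>=) → -7 vs -8 = True. Stack: [True]
POP_JUMP_IF_FALSE → pop True; no jump. Stack: []
LOAD_FAST_LOAD_FAST c,a → push -7,-8. Stack: [-7, -8]
BINARY_OP & → -7 & -8 = -8. Stack: [-8]
LOAD_FAST_LOAD_FAST b,a → push 9,-8. Stack: [-8, 9, -8]
BINARY_OP * → 9 * -8 = -72. Stack: [-8, -72]
BINARY_OP + → -8 + -72 = -80. Stack: [-80]
STORE_FAST z → z=-80. Stack: []
LOAD_CONST → push 6. Stack: [6]
LOAD_FAST z → push -80. Stack: [6, -80]
BINARY_OP - → 6 - -80 = 86. Stack: [86]
STORE_FAST u → u=86. Stack: []
LOAD_FAST z → push -80. Stack: [-80]
RETURN_VALUE → return -80.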